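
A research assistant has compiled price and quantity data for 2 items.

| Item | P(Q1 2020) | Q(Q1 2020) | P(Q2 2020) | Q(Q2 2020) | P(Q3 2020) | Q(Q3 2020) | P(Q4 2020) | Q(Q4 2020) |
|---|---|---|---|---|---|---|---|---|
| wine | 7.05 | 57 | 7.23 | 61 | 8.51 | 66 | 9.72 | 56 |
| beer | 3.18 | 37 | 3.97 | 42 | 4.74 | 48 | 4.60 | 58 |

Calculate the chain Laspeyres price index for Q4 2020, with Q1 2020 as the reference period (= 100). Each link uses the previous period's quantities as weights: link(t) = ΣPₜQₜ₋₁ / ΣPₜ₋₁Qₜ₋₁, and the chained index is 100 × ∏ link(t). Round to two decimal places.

138.93

Link Q1 2020→Q2 2020:
ΣP(Q2 2020)Q(Q1 2020) = 7.23×57 + 3.97×37 = 412.11 + 146.89 = 559
ΣP(Q1 2020)Q(Q1 2020) = 7.05×57 + 3.18×37 = 401.85 + 117.66 = 519.51
link = 559/519.51 = 1.076014
Link Q2 2020→Q3 2020:
ΣP(Q3 2020)Q(Q2 2020) = 8.51×61 + 4.74×42 = 519.11 + 199.08 = 718.19
ΣP(Q2 2020)Q(Q2 2020) = 7.23×61 + 3.97×42 = 441.03 + 166.74 = 607.77
link = 718.19/607.77 = 1.181681
Link Q3 2020→Q4 2020:
ΣP(Q4 2020)Q(Q3 2020) = 9.72×66 + 4.60×48 = 641.52 + 220.8 = 862.32
ΣP(Q3 2020)Q(Q3 2020) = 8.51×66 + 4.74×48 = 561.66 + 227.52 = 789.18
link = 862.32/789.18 = 1.092678
Chained index = 100 × 1.076014 × 1.181681 × 1.092678 = 138.9346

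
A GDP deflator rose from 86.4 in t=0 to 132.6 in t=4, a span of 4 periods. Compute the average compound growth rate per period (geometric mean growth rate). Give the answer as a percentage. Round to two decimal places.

Growth factor = (132.6/86.4)^(1/4) = (1.534722)^(1/4) = 1.113031
Growth rate = 1.113031 − 1 = 0.113031 = 11.3031%

11.30%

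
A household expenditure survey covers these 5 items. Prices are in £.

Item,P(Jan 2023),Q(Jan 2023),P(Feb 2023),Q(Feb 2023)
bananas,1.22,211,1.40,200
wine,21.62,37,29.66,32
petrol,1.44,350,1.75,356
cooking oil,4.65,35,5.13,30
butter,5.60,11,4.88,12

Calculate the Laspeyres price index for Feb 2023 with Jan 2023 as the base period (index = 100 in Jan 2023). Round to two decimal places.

125.36

Laspeyres price index uses base-period quantities as weights.
ΣP(Feb 2023)·Q(Jan 2023) = 1.40×211 + 29.66×37 + 1.75×350 + 5.13×35 + 4.88×11 = 295.4 + 1097.42 + 612.5 + 179.55 + 53.68 = 2238.55
ΣP(Jan 2023)·Q(Jan 2023) = 1.22×211 + 21.62×37 + 1.44×350 + 4.65×35 + 5.60×11 = 257.42 + 799.94 + 504 + 162.75 + 61.6 = 1785.71
Index = 2238.55 / 1785.71 × 100 = 125.3591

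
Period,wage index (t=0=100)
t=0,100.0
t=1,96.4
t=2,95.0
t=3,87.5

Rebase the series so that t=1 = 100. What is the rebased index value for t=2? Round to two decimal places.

Rebased(t=2) = 95.0 / 96.4 × 100 = 98.5477

98.55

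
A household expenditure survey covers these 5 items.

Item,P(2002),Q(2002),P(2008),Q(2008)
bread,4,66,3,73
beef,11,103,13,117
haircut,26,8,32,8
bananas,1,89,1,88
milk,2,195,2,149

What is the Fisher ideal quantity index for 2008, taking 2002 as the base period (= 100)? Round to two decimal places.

104.56

Laspeyres component (base-period weights):
ΣP(2002)Q(2008) = 4×73 + 11×117 + 26×8 + 1×88 + 2×149 = 292 + 1287 + 208 + 88 + 298 = 2173
ΣP(2002)Q(2002) = 4×66 + 11×103 + 26×8 + 1×89 + 2×195 = 264 + 1133 + 208 + 89 + 390 = 2084
L = 2173 / 2084 × 100 = 104.2706
Paasche component (current-period weights):
ΣP(2008)Q(2008) = 3×73 + 13×117 + 32×8 + 1×88 + 2×149 = 219 + 1521 + 256 + 88 + 298 = 2382
ΣP(2008)Q(2002) = 3×66 + 13×103 + 32×8 + 1×89 + 2×195 = 198 + 1339 + 256 + 89 + 390 = 2272
P = 2382 / 2272 × 100 = 104.8415
Fisher = √(L × P) = √(104.2706 × 104.8415) = 104.5557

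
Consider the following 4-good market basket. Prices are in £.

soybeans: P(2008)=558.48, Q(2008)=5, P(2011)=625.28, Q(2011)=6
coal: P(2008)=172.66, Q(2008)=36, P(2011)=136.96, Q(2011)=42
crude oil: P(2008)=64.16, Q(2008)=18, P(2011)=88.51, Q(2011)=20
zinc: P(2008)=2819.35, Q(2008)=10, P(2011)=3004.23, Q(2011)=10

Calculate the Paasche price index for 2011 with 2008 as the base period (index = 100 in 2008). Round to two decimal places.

Paasche price index uses current-period quantities as weights.
ΣP(2011)·Q(2011) = 625.28×6 + 136.96×42 + 88.51×20 + 3004.23×10 = 3751.68 + 5752.32 + 1770.2 + 30042.3 = 41316.5
ΣP(2008)·Q(2011) = 558.48×6 + 172.66×42 + 64.16×20 + 2819.35×10 = 3350.88 + 7251.72 + 1283.2 + 28193.5 = 40079.3
Index = 41316.5 / 40079.3 × 100 = 103.0869

103.09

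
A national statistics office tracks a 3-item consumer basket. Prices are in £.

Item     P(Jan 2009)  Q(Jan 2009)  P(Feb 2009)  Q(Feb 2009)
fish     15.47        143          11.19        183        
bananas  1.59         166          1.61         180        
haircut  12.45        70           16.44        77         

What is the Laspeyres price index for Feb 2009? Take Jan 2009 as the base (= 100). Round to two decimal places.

90.16

Laspeyres price index uses base-period quantities as weights.
ΣP(Feb 2009)·Q(Jan 2009) = 11.19×143 + 1.61×166 + 16.44×70 = 1600.17 + 267.26 + 1150.8 = 3018.23
ΣP(Jan 2009)·Q(Jan 2009) = 15.47×143 + 1.59×166 + 12.45×70 = 2212.21 + 263.94 + 871.5 = 3347.65
Index = 3018.23 / 3347.65 × 100 = 90.1597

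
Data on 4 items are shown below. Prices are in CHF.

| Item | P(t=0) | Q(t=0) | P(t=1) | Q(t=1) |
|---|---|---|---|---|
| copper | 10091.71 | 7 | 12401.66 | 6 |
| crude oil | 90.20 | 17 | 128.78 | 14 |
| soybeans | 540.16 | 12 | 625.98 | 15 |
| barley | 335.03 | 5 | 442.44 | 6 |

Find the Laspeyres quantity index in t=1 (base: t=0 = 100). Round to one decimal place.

89.5

Laspeyres quantity index uses base-period prices as weights.
ΣP(t=0)·Q(t=1) = 10091.71×6 + 90.20×14 + 540.16×15 + 335.03×6 = 60550.26 + 1262.8 + 8102.4 + 2010.18 = 71925.64
ΣP(t=0)·Q(t=0) = 10091.71×7 + 90.20×17 + 540.16×12 + 335.03×5 = 70641.97 + 1533.4 + 6481.92 + 1675.15 = 80332.44
Index = 71925.64 / 80332.44 × 100 = 89.5350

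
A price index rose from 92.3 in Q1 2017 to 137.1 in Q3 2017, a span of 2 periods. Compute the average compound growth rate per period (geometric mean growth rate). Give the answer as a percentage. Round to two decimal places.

Growth factor = (137.1/92.3)^(1/2) = (1.485374)^(1/2) = 1.218759
Growth rate = 1.218759 − 1 = 0.218759 = 21.8759%

21.88%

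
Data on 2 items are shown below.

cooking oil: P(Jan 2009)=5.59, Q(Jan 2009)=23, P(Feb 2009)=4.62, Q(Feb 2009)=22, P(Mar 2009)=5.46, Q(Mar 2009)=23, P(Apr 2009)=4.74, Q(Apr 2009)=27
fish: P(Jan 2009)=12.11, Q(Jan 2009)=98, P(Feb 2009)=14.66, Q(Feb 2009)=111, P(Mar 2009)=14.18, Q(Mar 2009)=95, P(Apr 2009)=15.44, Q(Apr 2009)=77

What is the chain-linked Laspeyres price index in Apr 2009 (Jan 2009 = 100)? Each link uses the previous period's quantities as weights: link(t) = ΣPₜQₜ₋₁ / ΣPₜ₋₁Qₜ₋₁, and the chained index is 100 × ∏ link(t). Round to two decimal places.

122.99

Link Jan 2009→Feb 2009:
ΣP(Feb 2009)Q(Jan 2009) = 4.62×23 + 14.66×98 = 106.26 + 1436.68 = 1542.94
ΣP(Jan 2009)Q(Jan 2009) = 5.59×23 + 12.11×98 = 128.57 + 1186.78 = 1315.35
link = 1542.94/1315.35 = 1.173026
Link Feb 2009→Mar 2009:
ΣP(Mar 2009)Q(Feb 2009) = 5.46×22 + 14.18×111 = 120.12 + 1573.98 = 1694.1
ΣP(Feb 2009)Q(Feb 2009) = 4.62×22 + 14.66×111 = 101.64 + 1627.26 = 1728.9
link = 1694.1/1728.9 = 0.979872
Link Mar 2009→Apr 2009:
ΣP(Apr 2009)Q(Mar 2009) = 4.74×23 + 15.44×95 = 109.02 + 1466.8 = 1575.82
ΣP(Mar 2009)Q(Mar 2009) = 5.46×23 + 14.18×95 = 125.58 + 1347.1 = 1472.68
link = 1575.82/1472.68 = 1.070036
Chained index = 100 × 1.173026 × 0.979872 × 1.070036 = 122.9915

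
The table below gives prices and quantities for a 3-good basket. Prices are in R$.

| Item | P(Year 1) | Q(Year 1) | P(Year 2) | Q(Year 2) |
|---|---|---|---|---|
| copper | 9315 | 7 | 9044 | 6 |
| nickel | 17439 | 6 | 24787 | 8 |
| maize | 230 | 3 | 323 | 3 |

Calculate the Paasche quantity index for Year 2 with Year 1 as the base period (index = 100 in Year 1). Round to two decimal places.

119.03

Paasche quantity index uses current-period prices as weights.
ΣP(Year 2)·Q(Year 2) = 9044×6 + 24787×8 + 323×3 = 54264 + 198296 + 969 = 253529
ΣP(Year 2)·Q(Year 1) = 9044×7 + 24787×6 + 323×3 = 63308 + 148722 + 969 = 212999
Index = 253529 / 212999 × 100 = 119.0283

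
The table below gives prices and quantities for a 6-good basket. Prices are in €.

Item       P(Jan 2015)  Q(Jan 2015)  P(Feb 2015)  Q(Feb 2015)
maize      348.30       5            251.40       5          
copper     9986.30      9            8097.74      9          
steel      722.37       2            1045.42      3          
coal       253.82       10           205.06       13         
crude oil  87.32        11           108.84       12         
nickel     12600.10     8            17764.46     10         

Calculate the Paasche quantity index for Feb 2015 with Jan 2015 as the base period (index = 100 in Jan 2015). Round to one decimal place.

116.8

Paasche quantity index uses current-period prices as weights.
ΣP(Feb 2015)·Q(Feb 2015) = 251.40×5 + 8097.74×9 + 1045.42×3 + 205.06×13 + 108.84×12 + 17764.46×10 = 1257 + 72879.66 + 3136.26 + 2665.78 + 1306.08 + 177644.6 = 258889.38
ΣP(Feb 2015)·Q(Jan 2015) = 251.40×5 + 8097.74×9 + 1045.42×2 + 205.06×10 + 108.84×11 + 17764.46×8 = 1257 + 72879.66 + 2090.84 + 2050.6 + 1197.24 + 142115.68 = 221591.02
Index = 258889.38 / 221591.02 × 100 = 116.8321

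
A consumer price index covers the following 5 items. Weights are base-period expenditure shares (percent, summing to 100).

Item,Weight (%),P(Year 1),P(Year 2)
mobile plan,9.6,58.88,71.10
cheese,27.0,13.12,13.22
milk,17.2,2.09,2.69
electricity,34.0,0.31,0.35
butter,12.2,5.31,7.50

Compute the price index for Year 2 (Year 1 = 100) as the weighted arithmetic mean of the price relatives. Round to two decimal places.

mobile plan: 9.6 × (71.10/58.88) = 9.6 × 1.207541 = 11.5924
cheese: 27.0 × (13.22/13.12) = 27.0 × 1.007622 = 27.2058
milk: 17.2 × (2.69/2.09) = 17.2 × 1.287081 = 22.1378
electricity: 34.0 × (0.35/0.31) = 34.0 × 1.129032 = 38.3871
butter: 12.2 × (7.50/5.31) = 12.2 × 1.412429 = 17.2316
Index = Σ wᵢ·(p₁ᵢ/p₀ᵢ) = 11.5924 + 27.2058 + 22.1378 + 38.3871 + 17.2316 = 116.5547

116.55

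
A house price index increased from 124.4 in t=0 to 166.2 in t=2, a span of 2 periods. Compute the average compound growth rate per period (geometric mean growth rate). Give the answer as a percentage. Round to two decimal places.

Growth factor = (166.2/124.4)^(1/2) = (1.336013)^(1/2) = 1.155860
Growth rate = 1.155860 − 1 = 0.155860 = 15.5860%

15.59%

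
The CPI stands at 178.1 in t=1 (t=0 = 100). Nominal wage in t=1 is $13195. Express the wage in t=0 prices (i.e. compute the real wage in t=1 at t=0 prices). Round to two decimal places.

7408.76

Real = Nominal ÷ (Index/100) = 13195 ÷ (178.1/100)
     = 13195 ÷ 1.781 = 7408.7591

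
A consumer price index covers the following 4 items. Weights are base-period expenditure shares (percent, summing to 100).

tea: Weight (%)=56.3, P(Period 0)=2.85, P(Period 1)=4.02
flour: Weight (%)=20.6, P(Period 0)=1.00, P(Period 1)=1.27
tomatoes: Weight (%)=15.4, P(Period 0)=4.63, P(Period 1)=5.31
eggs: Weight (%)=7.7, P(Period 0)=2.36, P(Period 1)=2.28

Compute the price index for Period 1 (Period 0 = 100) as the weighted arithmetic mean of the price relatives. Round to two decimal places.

130.68

tea: 56.3 × (4.02/2.85) = 56.3 × 1.410526 = 79.4126
flour: 20.6 × (1.27/1.00) = 20.6 × 1.270000 = 26.1620
tomatoes: 15.4 × (5.31/4.63) = 15.4 × 1.146868 = 17.6618
eggs: 7.7 × (2.28/2.36) = 7.7 × 0.966102 = 7.4390
Index = Σ wᵢ·(p₁ᵢ/p₀ᵢ) = 79.4126 + 26.1620 + 17.6618 + 7.4390 = 130.6754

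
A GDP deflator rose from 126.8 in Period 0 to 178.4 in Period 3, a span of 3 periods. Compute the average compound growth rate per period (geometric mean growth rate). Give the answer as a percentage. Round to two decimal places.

12.05%

Growth factor = (178.4/126.8)^(1/3) = (1.406940)^(1/3) = 1.120534
Growth rate = 1.120534 − 1 = 0.120534 = 12.0534%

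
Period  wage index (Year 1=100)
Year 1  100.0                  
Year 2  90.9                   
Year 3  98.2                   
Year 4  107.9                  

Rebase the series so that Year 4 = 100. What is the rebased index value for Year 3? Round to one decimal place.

91.0

Rebased(Year 3) = 98.2 / 107.9 × 100 = 91.0102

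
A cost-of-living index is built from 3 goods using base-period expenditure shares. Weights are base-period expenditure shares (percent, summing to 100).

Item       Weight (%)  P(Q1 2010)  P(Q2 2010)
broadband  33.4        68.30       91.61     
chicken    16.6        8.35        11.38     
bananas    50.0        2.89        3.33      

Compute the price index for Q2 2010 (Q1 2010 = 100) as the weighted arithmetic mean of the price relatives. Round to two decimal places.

broadband: 33.4 × (91.61/68.30) = 33.4 × 1.341288 = 44.7990
chicken: 16.6 × (11.38/8.35) = 16.6 × 1.362874 = 22.6237
bananas: 50.0 × (3.33/2.89) = 50.0 × 1.152249 = 57.6125
Index = Σ wᵢ·(p₁ᵢ/p₀ᵢ) = 44.7990 + 22.6237 + 57.6125 = 125.0352

125.04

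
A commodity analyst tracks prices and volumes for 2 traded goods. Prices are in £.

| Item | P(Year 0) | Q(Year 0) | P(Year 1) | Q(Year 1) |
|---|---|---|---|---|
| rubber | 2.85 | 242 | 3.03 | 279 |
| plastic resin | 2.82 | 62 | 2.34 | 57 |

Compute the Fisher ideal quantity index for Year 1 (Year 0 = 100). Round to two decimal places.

Laspeyres component (base-period weights):
ΣP(Year 0)Q(Year 1) = 2.85×279 + 2.82×57 = 795.15 + 160.74 = 955.89
ΣP(Year 0)Q(Year 0) = 2.85×242 + 2.82×62 = 689.7 + 174.84 = 864.54
L = 955.89 / 864.54 × 100 = 110.5663
Paasche component (current-period weights):
ΣP(Year 1)Q(Year 1) = 3.03×279 + 2.34×57 = 845.37 + 133.38 = 978.75
ΣP(Year 1)Q(Year 0) = 3.03×242 + 2.34×62 = 733.26 + 145.08 = 878.34
P = 978.75 / 878.34 × 100 = 111.4318
Fisher = √(L × P) = √(110.5663 × 111.4318) = 110.9982

111.00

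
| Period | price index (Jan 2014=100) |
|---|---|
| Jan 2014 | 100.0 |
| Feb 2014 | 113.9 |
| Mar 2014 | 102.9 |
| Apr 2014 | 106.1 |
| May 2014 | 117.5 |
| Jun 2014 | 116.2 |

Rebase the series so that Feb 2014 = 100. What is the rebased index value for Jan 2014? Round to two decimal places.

Rebased(Jan 2014) = 100.0 / 113.9 × 100 = 87.7963

87.80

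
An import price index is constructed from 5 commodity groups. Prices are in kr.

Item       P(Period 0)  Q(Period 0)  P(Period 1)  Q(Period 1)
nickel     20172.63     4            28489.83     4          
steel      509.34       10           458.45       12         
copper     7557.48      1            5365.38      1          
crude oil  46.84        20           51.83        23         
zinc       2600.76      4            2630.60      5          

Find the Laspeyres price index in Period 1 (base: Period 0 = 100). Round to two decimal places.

Laspeyres price index uses base-period quantities as weights.
ΣP(Period 1)·Q(Period 0) = 28489.83×4 + 458.45×10 + 5365.38×1 + 51.83×20 + 2630.60×4 = 113959.32 + 4584.5 + 5365.38 + 1036.6 + 10522.4 = 135468.2
ΣP(Period 0)·Q(Period 0) = 20172.63×4 + 509.34×10 + 7557.48×1 + 46.84×20 + 2600.76×4 = 80690.52 + 5093.4 + 7557.48 + 936.8 + 10403.04 = 104681.24
Index = 135468.2 / 104681.24 × 100 = 129.4102

129.41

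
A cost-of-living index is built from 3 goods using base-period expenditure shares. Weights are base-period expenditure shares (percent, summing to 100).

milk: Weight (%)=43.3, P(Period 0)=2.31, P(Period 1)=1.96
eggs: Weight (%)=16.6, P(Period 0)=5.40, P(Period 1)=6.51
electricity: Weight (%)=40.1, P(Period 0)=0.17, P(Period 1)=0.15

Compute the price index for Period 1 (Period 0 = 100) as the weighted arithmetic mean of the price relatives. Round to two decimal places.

milk: 43.3 × (1.96/2.31) = 43.3 × 0.848485 = 36.7394
eggs: 16.6 × (6.51/5.40) = 16.6 × 1.205556 = 20.0122
electricity: 40.1 × (0.15/0.17) = 40.1 × 0.882353 = 35.3824
Index = Σ wᵢ·(p₁ᵢ/p₀ᵢ) = 36.7394 + 20.0122 + 35.3824 = 92.1340

92.13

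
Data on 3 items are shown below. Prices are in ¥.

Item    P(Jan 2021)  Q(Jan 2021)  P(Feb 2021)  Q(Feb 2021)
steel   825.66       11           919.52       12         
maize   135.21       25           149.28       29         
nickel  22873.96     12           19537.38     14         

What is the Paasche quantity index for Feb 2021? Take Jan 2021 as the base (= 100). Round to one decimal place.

116.3

Paasche quantity index uses current-period prices as weights.
ΣP(Feb 2021)·Q(Feb 2021) = 919.52×12 + 149.28×29 + 19537.38×14 = 11034.24 + 4329.12 + 273523.32 = 288886.68
ΣP(Feb 2021)·Q(Jan 2021) = 919.52×11 + 149.28×25 + 19537.38×12 = 10114.72 + 3732 + 234448.56 = 248295.28
Index = 288886.68 / 248295.28 × 100 = 116.3480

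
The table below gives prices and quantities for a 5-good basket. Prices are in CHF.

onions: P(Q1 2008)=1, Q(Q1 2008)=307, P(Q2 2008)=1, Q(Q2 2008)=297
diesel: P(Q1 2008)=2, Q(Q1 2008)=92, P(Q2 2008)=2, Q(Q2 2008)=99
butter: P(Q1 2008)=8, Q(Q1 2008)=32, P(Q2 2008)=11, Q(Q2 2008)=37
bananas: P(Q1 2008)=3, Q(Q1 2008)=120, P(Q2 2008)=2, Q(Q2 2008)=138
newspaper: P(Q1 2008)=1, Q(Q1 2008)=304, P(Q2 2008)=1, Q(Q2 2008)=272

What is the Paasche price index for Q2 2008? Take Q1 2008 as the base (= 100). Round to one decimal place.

Paasche price index uses current-period quantities as weights.
ΣP(Q2 2008)·Q(Q2 2008) = 1×297 + 2×99 + 11×37 + 2×138 + 1×272 = 297 + 198 + 407 + 276 + 272 = 1450
ΣP(Q1 2008)·Q(Q2 2008) = 1×297 + 2×99 + 8×37 + 3×138 + 1×272 = 297 + 198 + 296 + 414 + 272 = 1477
Index = 1450 / 1477 × 100 = 98.1720

98.2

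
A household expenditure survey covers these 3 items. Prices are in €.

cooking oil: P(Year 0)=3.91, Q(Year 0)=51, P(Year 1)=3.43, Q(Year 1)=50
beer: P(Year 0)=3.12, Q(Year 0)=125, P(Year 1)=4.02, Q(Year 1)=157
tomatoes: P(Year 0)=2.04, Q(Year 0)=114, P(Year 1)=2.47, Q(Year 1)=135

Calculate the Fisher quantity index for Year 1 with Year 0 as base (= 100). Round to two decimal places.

Laspeyres component (base-period weights):
ΣP(Year 0)Q(Year 1) = 3.91×50 + 3.12×157 + 2.04×135 = 195.5 + 489.84 + 275.4 = 960.74
ΣP(Year 0)Q(Year 0) = 3.91×51 + 3.12×125 + 2.04×114 = 199.41 + 390 + 232.56 = 821.97
L = 960.74 / 821.97 × 100 = 116.8826
Paasche component (current-period weights):
ΣP(Year 1)Q(Year 1) = 3.43×50 + 4.02×157 + 2.47×135 = 171.5 + 631.14 + 333.45 = 1136.09
ΣP(Year 1)Q(Year 0) = 3.43×51 + 4.02×125 + 2.47×114 = 174.93 + 502.5 + 281.58 = 959.01
P = 1136.09 / 959.01 × 100 = 118.4649
Fisher = √(L × P) = √(116.8826 × 118.4649) = 117.6711

117.67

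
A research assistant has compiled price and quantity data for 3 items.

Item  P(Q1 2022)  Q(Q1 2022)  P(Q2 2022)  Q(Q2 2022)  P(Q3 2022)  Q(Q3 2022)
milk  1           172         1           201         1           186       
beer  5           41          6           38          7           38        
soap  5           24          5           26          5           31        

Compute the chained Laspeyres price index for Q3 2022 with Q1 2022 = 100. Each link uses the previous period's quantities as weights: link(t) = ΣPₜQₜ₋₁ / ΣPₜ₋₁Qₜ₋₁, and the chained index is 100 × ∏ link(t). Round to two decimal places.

Link Q1 2022→Q2 2022:
ΣP(Q2 2022)Q(Q1 2022) = 1×172 + 6×41 + 5×24 = 172 + 246 + 120 = 538
ΣP(Q1 2022)Q(Q1 2022) = 1×172 + 5×41 + 5×24 = 172 + 205 + 120 = 497
link = 538/497 = 1.082495
Link Q2 2022→Q3 2022:
ΣP(Q3 2022)Q(Q2 2022) = 1×201 + 7×38 + 5×26 = 201 + 266 + 130 = 597
ΣP(Q2 2022)Q(Q2 2022) = 1×201 + 6×38 + 5×26 = 201 + 228 + 130 = 559
link = 597/559 = 1.067979
Chained index = 100 × 1.082495 × 1.067979 = 115.6081

115.61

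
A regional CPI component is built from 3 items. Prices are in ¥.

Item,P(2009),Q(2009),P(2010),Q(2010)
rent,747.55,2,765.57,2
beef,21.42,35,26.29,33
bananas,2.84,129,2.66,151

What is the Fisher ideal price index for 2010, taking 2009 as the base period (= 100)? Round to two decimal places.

Laspeyres component (base-period weights):
ΣP(2010)Q(2009) = 765.57×2 + 26.29×35 + 2.66×129 = 1531.14 + 920.15 + 343.14 = 2794.43
ΣP(2009)Q(2009) = 747.55×2 + 21.42×35 + 2.84×129 = 1495.1 + 749.7 + 366.36 = 2611.16
L = 2794.43 / 2611.16 × 100 = 107.0187
Paasche component (current-period weights):
ΣP(2010)Q(2010) = 765.57×2 + 26.29×33 + 2.66×151 = 1531.14 + 867.57 + 401.66 = 2800.37
ΣP(2009)Q(2010) = 747.55×2 + 21.42×33 + 2.84×151 = 1495.1 + 706.86 + 428.84 = 2630.8
P = 2800.37 / 2630.8 × 100 = 106.4456
Fisher = √(L × P) = √(107.0187 × 106.4456) = 106.7318

106.73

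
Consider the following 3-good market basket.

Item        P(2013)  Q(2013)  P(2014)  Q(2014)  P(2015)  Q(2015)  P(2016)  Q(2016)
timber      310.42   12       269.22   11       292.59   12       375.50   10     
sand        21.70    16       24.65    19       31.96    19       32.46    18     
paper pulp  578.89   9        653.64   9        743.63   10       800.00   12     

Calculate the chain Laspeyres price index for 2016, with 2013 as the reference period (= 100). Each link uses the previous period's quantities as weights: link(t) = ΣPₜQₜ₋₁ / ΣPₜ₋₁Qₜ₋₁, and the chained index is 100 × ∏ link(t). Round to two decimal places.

Link 2013→2014:
ΣP(2014)Q(2013) = 269.22×12 + 24.65×16 + 653.64×9 = 3230.64 + 394.4 + 5882.76 = 9507.8
ΣP(2013)Q(2013) = 310.42×12 + 21.70×16 + 578.89×9 = 3725.04 + 347.2 + 5210.01 = 9282.25
link = 9507.8/9282.25 = 1.024299
Link 2014→2015:
ΣP(2015)Q(2014) = 292.59×11 + 31.96×19 + 743.63×9 = 3218.49 + 607.24 + 6692.67 = 10518.4
ΣP(2014)Q(2014) = 269.22×11 + 24.65×19 + 653.64×9 = 2961.42 + 468.35 + 5882.76 = 9312.53
link = 10518.4/9312.53 = 1.129489
Link 2015→2016:
ΣP(2016)Q(2015) = 375.50×12 + 32.46×19 + 800.00×10 = 4506 + 616.74 + 8000 = 13122.74
ΣP(2015)Q(2015) = 292.59×12 + 31.96×19 + 743.63×10 = 3511.08 + 607.24 + 7436.3 = 11554.62
link = 13122.74/11554.62 = 1.135714
Chained index = 100 × 1.024299 × 1.129489 × 1.135714 = 131.3946

131.39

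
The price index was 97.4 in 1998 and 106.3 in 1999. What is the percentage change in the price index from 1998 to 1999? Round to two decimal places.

Change = (106.3 − 97.4) / 97.4 × 100
       = 8.9 / 97.4 × 100 = 9.1376%

9.14%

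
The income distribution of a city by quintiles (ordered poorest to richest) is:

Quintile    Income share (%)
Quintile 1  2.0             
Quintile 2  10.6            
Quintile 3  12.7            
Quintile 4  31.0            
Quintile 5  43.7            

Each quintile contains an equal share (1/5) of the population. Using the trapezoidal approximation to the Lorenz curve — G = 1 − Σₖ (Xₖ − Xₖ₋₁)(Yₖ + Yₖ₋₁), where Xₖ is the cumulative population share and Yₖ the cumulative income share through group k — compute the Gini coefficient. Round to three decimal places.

0.415

Cumulative income shares Yₖ: 0.0200, 0.1260, 0.2530, 0.5630, 1.0000
Σ (Xₖ−Xₖ₋₁)(Yₖ+Yₖ₋₁) = (1/5)(0.0200+0.0000) + (1/5)(0.1260+0.0200) + (1/5)(0.2530+0.1260) + (1/5)(0.5630+0.2530) + (1/5)(1.0000+0.5630)
  = 0.0040 + 0.0292 + 0.0758 + 0.1632 + 0.3126 = 0.5848
G = 1 − 0.5848 = 0.4152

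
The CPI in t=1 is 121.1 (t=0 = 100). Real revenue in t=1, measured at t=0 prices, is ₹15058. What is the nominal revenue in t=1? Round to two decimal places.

Nominal = Real × (Index/100) = 15058 × (121.1/100)
        = 15058 × 1.211 = 18235.2380

18235.24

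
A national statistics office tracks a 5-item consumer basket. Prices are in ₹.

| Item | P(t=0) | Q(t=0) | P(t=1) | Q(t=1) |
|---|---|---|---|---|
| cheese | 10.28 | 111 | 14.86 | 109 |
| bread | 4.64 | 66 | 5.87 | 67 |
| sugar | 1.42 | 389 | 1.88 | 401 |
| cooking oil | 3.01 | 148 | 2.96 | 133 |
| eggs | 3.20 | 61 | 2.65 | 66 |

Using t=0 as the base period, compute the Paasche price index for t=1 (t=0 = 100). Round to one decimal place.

127.7

Paasche price index uses current-period quantities as weights.
ΣP(t=1)·Q(t=1) = 14.86×109 + 5.87×67 + 1.88×401 + 2.96×133 + 2.65×66 = 1619.74 + 393.29 + 753.88 + 393.68 + 174.9 = 3335.49
ΣP(t=0)·Q(t=1) = 10.28×109 + 4.64×67 + 1.42×401 + 3.01×133 + 3.20×66 = 1120.52 + 310.88 + 569.42 + 400.33 + 211.2 = 2612.35
Index = 3335.49 / 2612.35 × 100 = 127.6816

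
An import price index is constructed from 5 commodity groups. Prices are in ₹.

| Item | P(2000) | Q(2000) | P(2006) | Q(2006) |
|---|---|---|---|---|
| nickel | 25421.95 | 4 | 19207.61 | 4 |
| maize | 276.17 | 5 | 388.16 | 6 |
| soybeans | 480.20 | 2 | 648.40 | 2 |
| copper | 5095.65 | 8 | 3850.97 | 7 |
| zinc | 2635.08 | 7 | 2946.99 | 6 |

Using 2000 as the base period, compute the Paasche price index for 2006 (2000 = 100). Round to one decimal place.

80.3

Paasche price index uses current-period quantities as weights.
ΣP(2006)·Q(2006) = 19207.61×4 + 388.16×6 + 648.40×2 + 3850.97×7 + 2946.99×6 = 76830.44 + 2328.96 + 1296.8 + 26956.79 + 17681.94 = 125094.93
ΣP(2000)·Q(2006) = 25421.95×4 + 276.17×6 + 480.20×2 + 5095.65×7 + 2635.08×6 = 101687.8 + 1657.02 + 960.4 + 35669.55 + 15810.48 = 155785.25
Index = 125094.93 / 155785.25 × 100 = 80.2996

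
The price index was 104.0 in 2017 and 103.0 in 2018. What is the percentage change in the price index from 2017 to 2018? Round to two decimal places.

-0.96%

Change = (103.0 − 104.0) / 104.0 × 100
       = -1.0 / 104.0 × 100 = -0.9615%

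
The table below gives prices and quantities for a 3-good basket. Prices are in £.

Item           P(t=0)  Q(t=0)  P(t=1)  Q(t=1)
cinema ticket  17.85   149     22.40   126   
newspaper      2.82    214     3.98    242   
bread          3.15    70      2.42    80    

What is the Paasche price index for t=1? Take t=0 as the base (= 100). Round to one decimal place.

125.0

Paasche price index uses current-period quantities as weights.
ΣP(t=1)·Q(t=1) = 22.40×126 + 3.98×242 + 2.42×80 = 2822.4 + 963.16 + 193.6 = 3979.16
ΣP(t=0)·Q(t=1) = 17.85×126 + 2.82×242 + 3.15×80 = 2249.1 + 682.44 + 252 = 3183.54
Index = 3979.16 / 3183.54 × 100 = 124.9917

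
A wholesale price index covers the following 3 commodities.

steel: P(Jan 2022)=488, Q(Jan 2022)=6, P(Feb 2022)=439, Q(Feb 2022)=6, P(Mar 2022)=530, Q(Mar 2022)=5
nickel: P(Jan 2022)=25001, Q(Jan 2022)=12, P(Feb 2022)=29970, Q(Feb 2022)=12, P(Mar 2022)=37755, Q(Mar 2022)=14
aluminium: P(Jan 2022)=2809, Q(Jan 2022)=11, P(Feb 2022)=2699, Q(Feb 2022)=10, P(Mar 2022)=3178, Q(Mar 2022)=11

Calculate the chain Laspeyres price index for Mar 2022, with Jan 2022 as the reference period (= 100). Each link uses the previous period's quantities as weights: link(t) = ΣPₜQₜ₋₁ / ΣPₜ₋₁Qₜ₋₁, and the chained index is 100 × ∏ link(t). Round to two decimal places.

147.20

Link Jan 2022→Feb 2022:
ΣP(Feb 2022)Q(Jan 2022) = 439×6 + 29970×12 + 2699×11 = 2634 + 359640 + 29689 = 391963
ΣP(Jan 2022)Q(Jan 2022) = 488×6 + 25001×12 + 2809×11 = 2928 + 300012 + 30899 = 333839
link = 391963/333839 = 1.174108
Link Feb 2022→Mar 2022:
ΣP(Mar 2022)Q(Feb 2022) = 530×6 + 37755×12 + 3178×10 = 3180 + 453060 + 31780 = 488020
ΣP(Feb 2022)Q(Feb 2022) = 439×6 + 29970×12 + 2699×10 = 2634 + 359640 + 26990 = 389264
link = 488020/389264 = 1.253699
Chained index = 100 × 1.174108 × 1.253699 = 147.1978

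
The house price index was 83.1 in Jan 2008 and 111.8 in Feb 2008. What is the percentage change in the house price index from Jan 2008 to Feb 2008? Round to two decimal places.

34.54%

Change = (111.8 − 83.1) / 83.1 × 100
       = 28.7 / 83.1 × 100 = 34.5367%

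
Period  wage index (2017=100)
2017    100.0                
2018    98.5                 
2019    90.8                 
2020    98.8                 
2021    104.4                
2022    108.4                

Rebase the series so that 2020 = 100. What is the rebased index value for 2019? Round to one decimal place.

91.9

Rebased(2019) = 90.8 / 98.8 × 100 = 91.9028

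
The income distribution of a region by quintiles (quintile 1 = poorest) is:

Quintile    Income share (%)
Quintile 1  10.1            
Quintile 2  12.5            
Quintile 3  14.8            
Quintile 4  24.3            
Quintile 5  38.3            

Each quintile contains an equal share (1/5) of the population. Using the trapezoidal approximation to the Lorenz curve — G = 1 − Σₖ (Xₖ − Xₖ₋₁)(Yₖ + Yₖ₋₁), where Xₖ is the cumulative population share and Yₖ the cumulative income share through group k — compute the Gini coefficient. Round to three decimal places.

0.273

Cumulative income shares Yₖ: 0.1010, 0.2260, 0.3740, 0.6170, 1.0000
Σ (Xₖ−Xₖ₋₁)(Yₖ+Yₖ₋₁) = (1/5)(0.1010+0.0000) + (1/5)(0.2260+0.1010) + (1/5)(0.3740+0.2260) + (1/5)(0.6170+0.3740) + (1/5)(1.0000+0.6170)
  = 0.0202 + 0.0654 + 0.1200 + 0.1982 + 0.3234 = 0.7272
G = 1 − 0.7272 = 0.2728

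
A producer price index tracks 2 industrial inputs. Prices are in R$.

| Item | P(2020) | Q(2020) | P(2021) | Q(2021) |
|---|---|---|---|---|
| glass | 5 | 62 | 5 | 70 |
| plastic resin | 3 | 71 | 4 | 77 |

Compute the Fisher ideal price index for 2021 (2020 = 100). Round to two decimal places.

Laspeyres component (base-period weights):
ΣP(2021)Q(2020) = 5×62 + 4×71 = 310 + 284 = 594
ΣP(2020)Q(2020) = 5×62 + 3×71 = 310 + 213 = 523
L = 594 / 523 × 100 = 113.5755
Paasche component (current-period weights):
ΣP(2021)Q(2021) = 5×70 + 4×77 = 350 + 308 = 658
ΣP(2020)Q(2021) = 5×70 + 3×77 = 350 + 231 = 581
P = 658 / 581 × 100 = 113.2530
Fisher = √(L × P) = √(113.5755 × 113.2530) = 113.4142

113.41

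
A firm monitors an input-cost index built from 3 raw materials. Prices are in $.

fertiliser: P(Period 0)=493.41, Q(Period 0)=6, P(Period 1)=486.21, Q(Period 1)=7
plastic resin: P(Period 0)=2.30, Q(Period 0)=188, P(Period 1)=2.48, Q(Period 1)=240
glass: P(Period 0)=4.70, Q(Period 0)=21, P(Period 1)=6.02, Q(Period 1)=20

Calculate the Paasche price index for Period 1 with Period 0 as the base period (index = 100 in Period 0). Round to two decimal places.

100.47

Paasche price index uses current-period quantities as weights.
ΣP(Period 1)·Q(Period 1) = 486.21×7 + 2.48×240 + 6.02×20 = 3403.47 + 595.2 + 120.4 = 4119.07
ΣP(Period 0)·Q(Period 1) = 493.41×7 + 2.30×240 + 4.70×20 = 3453.87 + 552 + 94 = 4099.87
Index = 4119.07 / 4099.87 × 100 = 100.4683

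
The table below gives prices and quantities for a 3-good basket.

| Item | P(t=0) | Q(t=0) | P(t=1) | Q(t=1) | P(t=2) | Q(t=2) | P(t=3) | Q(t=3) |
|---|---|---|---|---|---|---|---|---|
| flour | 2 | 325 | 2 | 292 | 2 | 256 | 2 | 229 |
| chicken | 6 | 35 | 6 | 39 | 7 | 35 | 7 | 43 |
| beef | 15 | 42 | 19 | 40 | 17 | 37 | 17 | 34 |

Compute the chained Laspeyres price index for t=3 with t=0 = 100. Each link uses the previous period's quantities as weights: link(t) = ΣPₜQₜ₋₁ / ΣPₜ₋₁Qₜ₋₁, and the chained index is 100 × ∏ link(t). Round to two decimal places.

108.38

Link t=0→t=1:
ΣP(t=1)Q(t=0) = 2×325 + 6×35 + 19×42 = 650 + 210 + 798 = 1658
ΣP(t=0)Q(t=0) = 2×325 + 6×35 + 15×42 = 650 + 210 + 630 = 1490
link = 1658/1490 = 1.112752
Link t=1→t=2:
ΣP(t=2)Q(t=1) = 2×292 + 7×39 + 17×40 = 584 + 273 + 680 = 1537
ΣP(t=1)Q(t=1) = 2×292 + 6×39 + 19×40 = 584 + 234 + 760 = 1578
link = 1537/1578 = 0.974018
Link t=2→t=3:
ΣP(t=3)Q(t=2) = 2×256 + 7×35 + 17×37 = 512 + 245 + 629 = 1386
ΣP(t=2)Q(t=2) = 2×256 + 7×35 + 17×37 = 512 + 245 + 629 = 1386
link = 1386/1386 = 1.000000
Chained index = 100 × 1.112752 × 0.974018 × 1.000000 = 108.3840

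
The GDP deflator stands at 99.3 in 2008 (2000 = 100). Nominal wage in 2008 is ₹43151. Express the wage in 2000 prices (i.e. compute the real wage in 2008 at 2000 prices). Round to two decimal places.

43455.19

Real = Nominal ÷ (Index/100) = 43151 ÷ (99.3/100)
     = 43151 ÷ 0.993 = 43455.1863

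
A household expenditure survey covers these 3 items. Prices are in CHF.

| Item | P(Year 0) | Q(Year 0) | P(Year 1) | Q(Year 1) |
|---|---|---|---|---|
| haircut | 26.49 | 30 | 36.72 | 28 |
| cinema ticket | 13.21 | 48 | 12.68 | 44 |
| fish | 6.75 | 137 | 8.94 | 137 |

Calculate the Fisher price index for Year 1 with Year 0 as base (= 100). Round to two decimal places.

Laspeyres component (base-period weights):
ΣP(Year 1)Q(Year 0) = 36.72×30 + 12.68×48 + 8.94×137 = 1101.6 + 608.64 + 1224.78 = 2935.02
ΣP(Year 0)Q(Year 0) = 26.49×30 + 13.21×48 + 6.75×137 = 794.7 + 634.08 + 924.75 = 2353.53
L = 2935.02 / 2353.53 × 100 = 124.7071
Paasche component (current-period weights):
ΣP(Year 1)Q(Year 1) = 36.72×28 + 12.68×44 + 8.94×137 = 1028.16 + 557.92 + 1224.78 = 2810.86
ΣP(Year 0)Q(Year 1) = 26.49×28 + 13.21×44 + 6.75×137 = 741.72 + 581.24 + 924.75 = 2247.71
P = 2810.86 / 2247.71 × 100 = 125.0544
Fisher = √(L × P) = √(124.7071 × 125.0544) = 124.8806

124.88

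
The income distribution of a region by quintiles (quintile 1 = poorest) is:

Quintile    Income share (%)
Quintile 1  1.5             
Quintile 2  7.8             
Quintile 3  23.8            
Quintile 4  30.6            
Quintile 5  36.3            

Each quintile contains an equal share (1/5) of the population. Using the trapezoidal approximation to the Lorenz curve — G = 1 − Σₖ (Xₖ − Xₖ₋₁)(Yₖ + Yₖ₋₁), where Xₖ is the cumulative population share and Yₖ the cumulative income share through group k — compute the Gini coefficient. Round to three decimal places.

Cumulative income shares Yₖ: 0.0150, 0.0930, 0.3310, 0.6370, 1.0000
Σ (Xₖ−Xₖ₋₁)(Yₖ+Yₖ₋₁) = (1/5)(0.0150+0.0000) + (1/5)(0.0930+0.0150) + (1/5)(0.3310+0.0930) + (1/5)(0.6370+0.3310) + (1/5)(1.0000+0.6370)
  = 0.0030 + 0.0216 + 0.0848 + 0.1936 + 0.3274 = 0.6304
G = 1 − 0.6304 = 0.3696

0.370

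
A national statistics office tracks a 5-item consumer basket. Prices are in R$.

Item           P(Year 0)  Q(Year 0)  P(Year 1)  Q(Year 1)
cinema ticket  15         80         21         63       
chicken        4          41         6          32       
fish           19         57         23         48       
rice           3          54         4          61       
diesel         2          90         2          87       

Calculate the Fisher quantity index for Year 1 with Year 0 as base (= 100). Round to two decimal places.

83.78

Laspeyres component (base-period weights):
ΣP(Year 0)Q(Year 1) = 15×63 + 4×32 + 19×48 + 3×61 + 2×87 = 945 + 128 + 912 + 183 + 174 = 2342
ΣP(Year 0)Q(Year 0) = 15×80 + 4×41 + 19×57 + 3×54 + 2×90 = 1200 + 164 + 1083 + 162 + 180 = 2789
L = 2342 / 2789 × 100 = 83.9728
Paasche component (current-period weights):
ΣP(Year 1)Q(Year 1) = 21×63 + 6×32 + 23×48 + 4×61 + 2×87 = 1323 + 192 + 1104 + 244 + 174 = 3037
ΣP(Year 1)Q(Year 0) = 21×80 + 6×41 + 23×57 + 4×54 + 2×90 = 1680 + 246 + 1311 + 216 + 180 = 3633
P = 3037 / 3633 × 100 = 83.5948
Fisher = √(L × P) = √(83.9728 × 83.5948) = 83.7836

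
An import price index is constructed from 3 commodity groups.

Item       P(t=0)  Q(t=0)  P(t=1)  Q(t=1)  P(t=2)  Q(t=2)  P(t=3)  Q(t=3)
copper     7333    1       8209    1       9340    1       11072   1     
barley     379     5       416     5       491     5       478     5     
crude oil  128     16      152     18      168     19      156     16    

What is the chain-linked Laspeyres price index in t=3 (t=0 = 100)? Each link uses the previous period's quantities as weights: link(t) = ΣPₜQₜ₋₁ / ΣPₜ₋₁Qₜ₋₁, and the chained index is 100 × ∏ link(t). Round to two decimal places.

140.68

Link t=0→t=1:
ΣP(t=1)Q(t=0) = 8209×1 + 416×5 + 152×16 = 8209 + 2080 + 2432 = 12721
ΣP(t=0)Q(t=0) = 7333×1 + 379×5 + 128×16 = 7333 + 1895 + 2048 = 11276
link = 12721/11276 = 1.128148
Link t=1→t=2:
ΣP(t=2)Q(t=1) = 9340×1 + 491×5 + 168×18 = 9340 + 2455 + 3024 = 14819
ΣP(t=1)Q(t=1) = 8209×1 + 416×5 + 152×18 = 8209 + 2080 + 2736 = 13025
link = 14819/13025 = 1.137735
Link t=2→t=3:
ΣP(t=3)Q(t=2) = 11072×1 + 478×5 + 156×19 = 11072 + 2390 + 2964 = 16426
ΣP(t=2)Q(t=2) = 9340×1 + 491×5 + 168×19 = 9340 + 2455 + 3192 = 14987
link = 16426/14987 = 1.096017
Chained index = 100 × 1.128148 × 1.137735 × 1.096017 = 140.6774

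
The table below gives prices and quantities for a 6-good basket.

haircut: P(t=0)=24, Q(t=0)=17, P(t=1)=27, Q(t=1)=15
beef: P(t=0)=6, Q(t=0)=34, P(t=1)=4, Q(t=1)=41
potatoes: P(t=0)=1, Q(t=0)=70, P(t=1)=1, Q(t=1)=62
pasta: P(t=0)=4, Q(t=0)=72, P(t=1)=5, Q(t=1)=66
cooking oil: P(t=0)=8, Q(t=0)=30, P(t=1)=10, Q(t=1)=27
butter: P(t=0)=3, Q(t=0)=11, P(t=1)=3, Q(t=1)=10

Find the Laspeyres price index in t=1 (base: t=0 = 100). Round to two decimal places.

109.25

Laspeyres price index uses base-period quantities as weights.
ΣP(t=1)·Q(t=0) = 27×17 + 4×34 + 1×70 + 5×72 + 10×30 + 3×11 = 459 + 136 + 70 + 360 + 300 + 33 = 1358
ΣP(t=0)·Q(t=0) = 24×17 + 6×34 + 1×70 + 4×72 + 8×30 + 3×11 = 408 + 204 + 70 + 288 + 240 + 33 = 1243
Index = 1358 / 1243 × 100 = 109.2518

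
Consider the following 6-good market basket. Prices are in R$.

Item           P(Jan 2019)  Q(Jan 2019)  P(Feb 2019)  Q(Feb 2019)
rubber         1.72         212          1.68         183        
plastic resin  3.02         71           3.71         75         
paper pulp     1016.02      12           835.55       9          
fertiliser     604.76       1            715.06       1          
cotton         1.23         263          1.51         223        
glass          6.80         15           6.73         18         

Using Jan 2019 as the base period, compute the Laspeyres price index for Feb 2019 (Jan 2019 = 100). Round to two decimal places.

Laspeyres price index uses base-period quantities as weights.
ΣP(Feb 2019)·Q(Jan 2019) = 1.68×212 + 3.71×71 + 835.55×12 + 715.06×1 + 1.51×263 + 6.73×15 = 356.16 + 263.41 + 10026.6 + 715.06 + 397.13 + 100.95 = 11859.31
ΣP(Jan 2019)·Q(Jan 2019) = 1.72×212 + 3.02×71 + 1016.02×12 + 604.76×1 + 1.23×263 + 6.80×15 = 364.64 + 214.42 + 12192.24 + 604.76 + 323.49 + 102 = 13801.55
Index = 11859.31 / 13801.55 × 100 = 85.9274

85.93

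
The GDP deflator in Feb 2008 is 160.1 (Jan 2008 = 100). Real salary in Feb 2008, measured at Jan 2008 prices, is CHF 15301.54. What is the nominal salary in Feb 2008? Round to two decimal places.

24497.77

Nominal = Real × (Index/100) = 15301.54 × (160.1/100)
        = 15301.54 × 1.601 = 24497.7655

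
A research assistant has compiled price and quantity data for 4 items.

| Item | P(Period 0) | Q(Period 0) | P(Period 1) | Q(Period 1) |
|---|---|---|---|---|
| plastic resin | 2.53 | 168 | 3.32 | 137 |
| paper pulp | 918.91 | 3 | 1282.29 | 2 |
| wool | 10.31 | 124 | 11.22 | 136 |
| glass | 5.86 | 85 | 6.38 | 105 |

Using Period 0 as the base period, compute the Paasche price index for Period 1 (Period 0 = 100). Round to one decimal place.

Paasche price index uses current-period quantities as weights.
ΣP(Period 1)·Q(Period 1) = 3.32×137 + 1282.29×2 + 11.22×136 + 6.38×105 = 454.84 + 2564.58 + 1525.92 + 669.9 = 5215.24
ΣP(Period 0)·Q(Period 1) = 2.53×137 + 918.91×2 + 10.31×136 + 5.86×105 = 346.61 + 1837.82 + 1402.16 + 615.3 = 4201.89
Index = 5215.24 / 4201.89 × 100 = 124.1165

124.1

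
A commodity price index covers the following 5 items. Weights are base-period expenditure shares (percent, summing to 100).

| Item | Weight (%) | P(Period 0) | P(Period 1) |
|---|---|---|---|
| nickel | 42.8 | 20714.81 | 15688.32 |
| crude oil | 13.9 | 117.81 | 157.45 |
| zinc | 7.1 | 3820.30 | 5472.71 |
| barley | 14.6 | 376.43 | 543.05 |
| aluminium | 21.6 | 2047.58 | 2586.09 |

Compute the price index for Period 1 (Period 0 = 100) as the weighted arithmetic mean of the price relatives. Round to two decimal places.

109.51

nickel: 42.8 × (15688.32/20714.81) = 42.8 × 0.757348 = 32.4145
crude oil: 13.9 × (157.45/117.81) = 13.9 × 1.336474 = 18.5770
zinc: 7.1 × (5472.71/3820.30) = 7.1 × 1.432534 = 10.1710
barley: 14.6 × (543.05/376.43) = 14.6 × 1.442632 = 21.0624
aluminium: 21.6 × (2586.09/2047.58) = 21.6 × 1.262998 = 27.2808
Index = Σ wᵢ·(p₁ᵢ/p₀ᵢ) = 32.4145 + 18.5770 + 10.1710 + 21.0624 + 27.2808 = 109.5057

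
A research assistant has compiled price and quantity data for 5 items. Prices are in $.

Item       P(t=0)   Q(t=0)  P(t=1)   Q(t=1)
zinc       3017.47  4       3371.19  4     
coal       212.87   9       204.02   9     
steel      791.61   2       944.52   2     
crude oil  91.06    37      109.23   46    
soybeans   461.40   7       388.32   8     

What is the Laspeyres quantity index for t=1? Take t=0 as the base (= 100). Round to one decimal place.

Laspeyres quantity index uses base-period prices as weights.
ΣP(t=0)·Q(t=1) = 3017.47×4 + 212.87×9 + 791.61×2 + 91.06×46 + 461.40×8 = 12069.88 + 1915.83 + 1583.22 + 4188.76 + 3691.2 = 23448.89
ΣP(t=0)·Q(t=0) = 3017.47×4 + 212.87×9 + 791.61×2 + 91.06×37 + 461.40×7 = 12069.88 + 1915.83 + 1583.22 + 3369.22 + 3229.8 = 22167.95
Index = 23448.89 / 22167.95 × 100 = 105.7783

105.8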